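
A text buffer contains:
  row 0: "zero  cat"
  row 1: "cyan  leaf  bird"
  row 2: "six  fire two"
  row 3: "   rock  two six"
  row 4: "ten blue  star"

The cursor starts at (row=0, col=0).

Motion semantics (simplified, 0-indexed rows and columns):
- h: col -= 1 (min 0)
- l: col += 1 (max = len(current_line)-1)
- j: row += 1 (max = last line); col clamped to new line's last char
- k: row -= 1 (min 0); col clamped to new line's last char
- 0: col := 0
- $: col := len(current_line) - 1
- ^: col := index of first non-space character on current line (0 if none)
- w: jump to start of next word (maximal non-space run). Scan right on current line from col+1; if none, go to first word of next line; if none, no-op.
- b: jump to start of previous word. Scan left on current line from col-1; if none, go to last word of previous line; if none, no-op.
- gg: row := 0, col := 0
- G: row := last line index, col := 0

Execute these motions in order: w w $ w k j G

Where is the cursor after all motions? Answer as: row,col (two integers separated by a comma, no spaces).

Answer: 4,0

Derivation:
After 1 (w): row=0 col=6 char='c'
After 2 (w): row=1 col=0 char='c'
After 3 ($): row=1 col=15 char='d'
After 4 (w): row=2 col=0 char='s'
After 5 (k): row=1 col=0 char='c'
After 6 (j): row=2 col=0 char='s'
After 7 (G): row=4 col=0 char='t'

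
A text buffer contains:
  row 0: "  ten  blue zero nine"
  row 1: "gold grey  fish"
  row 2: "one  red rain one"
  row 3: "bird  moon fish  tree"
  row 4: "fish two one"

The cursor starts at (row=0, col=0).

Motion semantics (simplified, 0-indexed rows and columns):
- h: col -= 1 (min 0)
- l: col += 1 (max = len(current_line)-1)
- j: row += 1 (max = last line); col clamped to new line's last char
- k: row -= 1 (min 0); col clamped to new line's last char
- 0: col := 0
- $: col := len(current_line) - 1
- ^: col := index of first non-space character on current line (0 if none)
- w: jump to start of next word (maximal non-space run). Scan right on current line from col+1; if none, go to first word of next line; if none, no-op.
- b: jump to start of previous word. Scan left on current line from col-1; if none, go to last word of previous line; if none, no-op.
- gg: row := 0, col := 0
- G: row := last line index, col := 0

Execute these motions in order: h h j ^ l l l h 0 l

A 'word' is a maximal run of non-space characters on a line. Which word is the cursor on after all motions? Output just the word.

Answer: gold

Derivation:
After 1 (h): row=0 col=0 char='_'
After 2 (h): row=0 col=0 char='_'
After 3 (j): row=1 col=0 char='g'
After 4 (^): row=1 col=0 char='g'
After 5 (l): row=1 col=1 char='o'
After 6 (l): row=1 col=2 char='l'
After 7 (l): row=1 col=3 char='d'
After 8 (h): row=1 col=2 char='l'
After 9 (0): row=1 col=0 char='g'
After 10 (l): row=1 col=1 char='o'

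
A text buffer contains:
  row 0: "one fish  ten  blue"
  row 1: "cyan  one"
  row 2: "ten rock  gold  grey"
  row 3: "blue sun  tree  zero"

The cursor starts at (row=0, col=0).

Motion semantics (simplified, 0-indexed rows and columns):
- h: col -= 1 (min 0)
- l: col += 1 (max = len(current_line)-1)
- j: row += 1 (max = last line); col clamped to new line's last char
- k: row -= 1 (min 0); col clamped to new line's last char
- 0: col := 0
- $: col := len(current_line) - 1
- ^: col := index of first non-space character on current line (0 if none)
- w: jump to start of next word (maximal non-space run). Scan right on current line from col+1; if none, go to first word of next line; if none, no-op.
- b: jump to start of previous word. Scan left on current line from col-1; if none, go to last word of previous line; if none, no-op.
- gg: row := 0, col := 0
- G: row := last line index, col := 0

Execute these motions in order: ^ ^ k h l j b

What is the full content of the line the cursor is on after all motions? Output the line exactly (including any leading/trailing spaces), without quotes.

Answer: cyan  one

Derivation:
After 1 (^): row=0 col=0 char='o'
After 2 (^): row=0 col=0 char='o'
After 3 (k): row=0 col=0 char='o'
After 4 (h): row=0 col=0 char='o'
After 5 (l): row=0 col=1 char='n'
After 6 (j): row=1 col=1 char='y'
After 7 (b): row=1 col=0 char='c'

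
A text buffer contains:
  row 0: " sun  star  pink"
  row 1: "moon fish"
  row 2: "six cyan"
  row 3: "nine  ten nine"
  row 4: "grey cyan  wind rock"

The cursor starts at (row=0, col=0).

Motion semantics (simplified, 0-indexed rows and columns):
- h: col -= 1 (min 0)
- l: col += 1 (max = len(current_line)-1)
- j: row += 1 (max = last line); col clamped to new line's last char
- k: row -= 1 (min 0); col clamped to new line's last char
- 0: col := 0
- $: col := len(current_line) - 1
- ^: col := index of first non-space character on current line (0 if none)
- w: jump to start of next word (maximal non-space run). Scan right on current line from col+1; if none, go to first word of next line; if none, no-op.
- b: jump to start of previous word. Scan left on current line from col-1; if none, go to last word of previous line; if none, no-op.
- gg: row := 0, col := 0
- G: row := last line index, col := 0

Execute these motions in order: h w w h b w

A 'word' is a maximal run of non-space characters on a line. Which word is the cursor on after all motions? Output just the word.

After 1 (h): row=0 col=0 char='_'
After 2 (w): row=0 col=1 char='s'
After 3 (w): row=0 col=6 char='s'
After 4 (h): row=0 col=5 char='_'
After 5 (b): row=0 col=1 char='s'
After 6 (w): row=0 col=6 char='s'

Answer: star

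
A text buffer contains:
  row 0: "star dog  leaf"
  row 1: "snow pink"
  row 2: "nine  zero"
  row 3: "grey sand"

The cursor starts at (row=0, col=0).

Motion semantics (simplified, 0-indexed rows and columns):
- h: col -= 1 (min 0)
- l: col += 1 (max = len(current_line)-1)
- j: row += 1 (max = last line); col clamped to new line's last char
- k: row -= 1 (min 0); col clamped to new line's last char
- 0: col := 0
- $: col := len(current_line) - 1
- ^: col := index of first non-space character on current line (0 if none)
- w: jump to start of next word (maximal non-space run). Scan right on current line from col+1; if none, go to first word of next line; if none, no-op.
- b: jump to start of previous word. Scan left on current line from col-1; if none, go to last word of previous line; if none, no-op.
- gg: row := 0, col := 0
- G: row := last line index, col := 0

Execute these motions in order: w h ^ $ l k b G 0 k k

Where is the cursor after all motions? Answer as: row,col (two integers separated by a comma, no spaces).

After 1 (w): row=0 col=5 char='d'
After 2 (h): row=0 col=4 char='_'
After 3 (^): row=0 col=0 char='s'
After 4 ($): row=0 col=13 char='f'
After 5 (l): row=0 col=13 char='f'
After 6 (k): row=0 col=13 char='f'
After 7 (b): row=0 col=10 char='l'
After 8 (G): row=3 col=0 char='g'
After 9 (0): row=3 col=0 char='g'
After 10 (k): row=2 col=0 char='n'
After 11 (k): row=1 col=0 char='s'

Answer: 1,0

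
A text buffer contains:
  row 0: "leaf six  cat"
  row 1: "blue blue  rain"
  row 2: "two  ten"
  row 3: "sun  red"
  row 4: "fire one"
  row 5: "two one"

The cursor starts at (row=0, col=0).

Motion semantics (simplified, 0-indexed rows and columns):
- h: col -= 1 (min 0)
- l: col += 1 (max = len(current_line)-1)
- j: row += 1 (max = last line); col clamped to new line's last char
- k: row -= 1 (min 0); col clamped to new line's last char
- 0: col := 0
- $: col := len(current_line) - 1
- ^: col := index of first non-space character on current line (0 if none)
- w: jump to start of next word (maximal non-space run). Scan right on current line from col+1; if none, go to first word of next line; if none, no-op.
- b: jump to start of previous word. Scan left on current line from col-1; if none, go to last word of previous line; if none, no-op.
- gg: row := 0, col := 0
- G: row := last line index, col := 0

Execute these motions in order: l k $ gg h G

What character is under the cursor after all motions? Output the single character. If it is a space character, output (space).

Answer: t

Derivation:
After 1 (l): row=0 col=1 char='e'
After 2 (k): row=0 col=1 char='e'
After 3 ($): row=0 col=12 char='t'
After 4 (gg): row=0 col=0 char='l'
After 5 (h): row=0 col=0 char='l'
After 6 (G): row=5 col=0 char='t'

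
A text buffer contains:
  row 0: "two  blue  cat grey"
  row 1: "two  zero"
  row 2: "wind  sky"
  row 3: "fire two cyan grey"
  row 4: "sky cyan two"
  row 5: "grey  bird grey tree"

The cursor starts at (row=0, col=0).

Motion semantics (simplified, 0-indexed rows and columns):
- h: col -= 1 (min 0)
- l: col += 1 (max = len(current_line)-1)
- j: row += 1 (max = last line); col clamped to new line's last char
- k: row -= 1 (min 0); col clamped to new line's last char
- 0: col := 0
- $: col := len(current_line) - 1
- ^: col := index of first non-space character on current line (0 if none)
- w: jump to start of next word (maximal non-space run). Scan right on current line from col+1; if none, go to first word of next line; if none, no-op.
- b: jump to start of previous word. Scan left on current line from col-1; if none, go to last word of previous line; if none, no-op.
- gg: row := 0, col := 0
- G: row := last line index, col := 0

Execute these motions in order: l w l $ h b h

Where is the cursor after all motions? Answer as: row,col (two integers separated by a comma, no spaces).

After 1 (l): row=0 col=1 char='w'
After 2 (w): row=0 col=5 char='b'
After 3 (l): row=0 col=6 char='l'
After 4 ($): row=0 col=18 char='y'
After 5 (h): row=0 col=17 char='e'
After 6 (b): row=0 col=15 char='g'
After 7 (h): row=0 col=14 char='_'

Answer: 0,14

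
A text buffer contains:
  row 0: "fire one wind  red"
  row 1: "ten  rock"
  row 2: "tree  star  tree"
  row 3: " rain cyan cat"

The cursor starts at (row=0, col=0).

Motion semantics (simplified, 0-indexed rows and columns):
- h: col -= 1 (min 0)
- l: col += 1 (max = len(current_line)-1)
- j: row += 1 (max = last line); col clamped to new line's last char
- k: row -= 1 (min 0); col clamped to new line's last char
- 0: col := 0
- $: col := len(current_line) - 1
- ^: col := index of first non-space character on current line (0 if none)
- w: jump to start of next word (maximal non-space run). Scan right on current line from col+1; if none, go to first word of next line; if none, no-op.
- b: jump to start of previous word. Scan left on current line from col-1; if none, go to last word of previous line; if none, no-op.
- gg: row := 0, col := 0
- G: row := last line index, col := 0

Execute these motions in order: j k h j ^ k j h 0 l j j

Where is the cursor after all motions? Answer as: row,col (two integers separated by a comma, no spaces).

Answer: 3,1

Derivation:
After 1 (j): row=1 col=0 char='t'
After 2 (k): row=0 col=0 char='f'
After 3 (h): row=0 col=0 char='f'
After 4 (j): row=1 col=0 char='t'
After 5 (^): row=1 col=0 char='t'
After 6 (k): row=0 col=0 char='f'
After 7 (j): row=1 col=0 char='t'
After 8 (h): row=1 col=0 char='t'
After 9 (0): row=1 col=0 char='t'
After 10 (l): row=1 col=1 char='e'
After 11 (j): row=2 col=1 char='r'
After 12 (j): row=3 col=1 char='r'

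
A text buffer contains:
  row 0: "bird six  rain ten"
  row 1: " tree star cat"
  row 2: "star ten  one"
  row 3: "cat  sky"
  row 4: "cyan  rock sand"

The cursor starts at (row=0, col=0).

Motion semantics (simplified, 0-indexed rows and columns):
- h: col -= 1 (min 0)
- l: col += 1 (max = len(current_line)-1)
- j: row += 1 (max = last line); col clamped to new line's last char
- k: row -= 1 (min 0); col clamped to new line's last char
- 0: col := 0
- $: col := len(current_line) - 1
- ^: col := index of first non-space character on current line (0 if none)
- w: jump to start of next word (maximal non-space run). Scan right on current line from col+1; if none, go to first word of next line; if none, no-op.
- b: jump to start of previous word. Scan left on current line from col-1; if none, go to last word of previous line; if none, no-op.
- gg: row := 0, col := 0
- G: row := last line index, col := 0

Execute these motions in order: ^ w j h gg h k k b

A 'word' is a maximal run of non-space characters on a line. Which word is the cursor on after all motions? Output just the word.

Answer: bird

Derivation:
After 1 (^): row=0 col=0 char='b'
After 2 (w): row=0 col=5 char='s'
After 3 (j): row=1 col=5 char='_'
After 4 (h): row=1 col=4 char='e'
After 5 (gg): row=0 col=0 char='b'
After 6 (h): row=0 col=0 char='b'
After 7 (k): row=0 col=0 char='b'
After 8 (k): row=0 col=0 char='b'
After 9 (b): row=0 col=0 char='b'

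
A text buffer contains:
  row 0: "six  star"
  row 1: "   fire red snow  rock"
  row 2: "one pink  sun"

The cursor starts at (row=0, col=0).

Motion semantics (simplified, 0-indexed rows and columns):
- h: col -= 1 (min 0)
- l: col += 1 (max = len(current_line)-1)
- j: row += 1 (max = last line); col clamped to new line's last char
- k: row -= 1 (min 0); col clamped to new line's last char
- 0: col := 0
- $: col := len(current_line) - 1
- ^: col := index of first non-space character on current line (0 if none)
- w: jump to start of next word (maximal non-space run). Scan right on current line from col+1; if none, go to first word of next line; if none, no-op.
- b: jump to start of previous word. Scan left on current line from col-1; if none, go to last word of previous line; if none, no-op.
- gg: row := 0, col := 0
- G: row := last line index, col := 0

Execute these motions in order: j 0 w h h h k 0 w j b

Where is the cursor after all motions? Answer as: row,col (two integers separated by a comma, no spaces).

Answer: 1,3

Derivation:
After 1 (j): row=1 col=0 char='_'
After 2 (0): row=1 col=0 char='_'
After 3 (w): row=1 col=3 char='f'
After 4 (h): row=1 col=2 char='_'
After 5 (h): row=1 col=1 char='_'
After 6 (h): row=1 col=0 char='_'
After 7 (k): row=0 col=0 char='s'
After 8 (0): row=0 col=0 char='s'
After 9 (w): row=0 col=5 char='s'
After 10 (j): row=1 col=5 char='r'
After 11 (b): row=1 col=3 char='f'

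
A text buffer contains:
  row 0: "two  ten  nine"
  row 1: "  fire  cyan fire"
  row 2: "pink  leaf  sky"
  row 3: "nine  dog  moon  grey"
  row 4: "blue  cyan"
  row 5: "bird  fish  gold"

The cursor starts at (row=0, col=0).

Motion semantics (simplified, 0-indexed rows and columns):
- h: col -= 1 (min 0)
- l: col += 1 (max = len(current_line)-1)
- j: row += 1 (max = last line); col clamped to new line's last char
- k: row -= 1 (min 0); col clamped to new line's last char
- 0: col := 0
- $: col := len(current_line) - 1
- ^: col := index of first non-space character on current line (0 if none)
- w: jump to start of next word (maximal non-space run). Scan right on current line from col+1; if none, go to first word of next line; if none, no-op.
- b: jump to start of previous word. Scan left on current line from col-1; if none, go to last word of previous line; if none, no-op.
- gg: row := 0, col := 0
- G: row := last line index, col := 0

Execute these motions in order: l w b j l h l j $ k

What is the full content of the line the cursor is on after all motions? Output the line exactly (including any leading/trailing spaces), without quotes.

Answer:   fire  cyan fire

Derivation:
After 1 (l): row=0 col=1 char='w'
After 2 (w): row=0 col=5 char='t'
After 3 (b): row=0 col=0 char='t'
After 4 (j): row=1 col=0 char='_'
After 5 (l): row=1 col=1 char='_'
After 6 (h): row=1 col=0 char='_'
After 7 (l): row=1 col=1 char='_'
After 8 (j): row=2 col=1 char='i'
After 9 ($): row=2 col=14 char='y'
After 10 (k): row=1 col=14 char='i'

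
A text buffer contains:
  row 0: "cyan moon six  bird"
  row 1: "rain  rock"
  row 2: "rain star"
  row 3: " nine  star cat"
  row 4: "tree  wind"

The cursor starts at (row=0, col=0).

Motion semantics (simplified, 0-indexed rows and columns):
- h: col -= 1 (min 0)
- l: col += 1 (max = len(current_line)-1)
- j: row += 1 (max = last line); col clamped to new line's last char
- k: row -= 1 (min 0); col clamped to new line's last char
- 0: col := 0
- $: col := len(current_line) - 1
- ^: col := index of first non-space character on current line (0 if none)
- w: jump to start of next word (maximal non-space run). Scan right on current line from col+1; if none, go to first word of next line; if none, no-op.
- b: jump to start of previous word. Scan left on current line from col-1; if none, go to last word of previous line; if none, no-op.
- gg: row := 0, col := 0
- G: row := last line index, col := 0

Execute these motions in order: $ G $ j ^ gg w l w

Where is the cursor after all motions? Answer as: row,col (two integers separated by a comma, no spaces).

After 1 ($): row=0 col=18 char='d'
After 2 (G): row=4 col=0 char='t'
After 3 ($): row=4 col=9 char='d'
After 4 (j): row=4 col=9 char='d'
After 5 (^): row=4 col=0 char='t'
After 6 (gg): row=0 col=0 char='c'
After 7 (w): row=0 col=5 char='m'
After 8 (l): row=0 col=6 char='o'
After 9 (w): row=0 col=10 char='s'

Answer: 0,10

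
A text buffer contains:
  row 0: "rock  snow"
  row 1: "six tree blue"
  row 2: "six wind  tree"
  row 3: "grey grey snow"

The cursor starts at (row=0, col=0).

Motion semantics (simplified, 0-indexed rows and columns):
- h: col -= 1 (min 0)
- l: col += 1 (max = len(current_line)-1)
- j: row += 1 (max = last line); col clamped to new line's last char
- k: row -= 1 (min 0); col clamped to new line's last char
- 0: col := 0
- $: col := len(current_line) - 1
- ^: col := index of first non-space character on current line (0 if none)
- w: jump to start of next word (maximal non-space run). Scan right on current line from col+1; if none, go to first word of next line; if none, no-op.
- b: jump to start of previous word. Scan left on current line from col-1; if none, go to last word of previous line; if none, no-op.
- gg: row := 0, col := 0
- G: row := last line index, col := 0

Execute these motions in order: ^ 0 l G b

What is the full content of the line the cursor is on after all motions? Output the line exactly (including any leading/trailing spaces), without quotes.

Answer: six wind  tree

Derivation:
After 1 (^): row=0 col=0 char='r'
After 2 (0): row=0 col=0 char='r'
After 3 (l): row=0 col=1 char='o'
After 4 (G): row=3 col=0 char='g'
After 5 (b): row=2 col=10 char='t'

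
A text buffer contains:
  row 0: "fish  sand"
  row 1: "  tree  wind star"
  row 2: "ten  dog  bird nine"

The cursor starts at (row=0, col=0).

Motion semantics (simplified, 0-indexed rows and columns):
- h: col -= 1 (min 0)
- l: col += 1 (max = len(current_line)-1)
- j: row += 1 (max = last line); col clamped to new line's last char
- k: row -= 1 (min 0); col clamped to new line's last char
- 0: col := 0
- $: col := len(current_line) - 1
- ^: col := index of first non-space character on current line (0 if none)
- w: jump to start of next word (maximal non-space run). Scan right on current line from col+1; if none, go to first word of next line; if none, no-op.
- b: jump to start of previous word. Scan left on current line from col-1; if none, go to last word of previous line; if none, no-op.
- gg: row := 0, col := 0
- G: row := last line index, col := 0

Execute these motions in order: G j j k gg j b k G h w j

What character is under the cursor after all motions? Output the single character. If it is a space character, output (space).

Answer: d

Derivation:
After 1 (G): row=2 col=0 char='t'
After 2 (j): row=2 col=0 char='t'
After 3 (j): row=2 col=0 char='t'
After 4 (k): row=1 col=0 char='_'
After 5 (gg): row=0 col=0 char='f'
After 6 (j): row=1 col=0 char='_'
After 7 (b): row=0 col=6 char='s'
After 8 (k): row=0 col=6 char='s'
After 9 (G): row=2 col=0 char='t'
After 10 (h): row=2 col=0 char='t'
After 11 (w): row=2 col=5 char='d'
After 12 (j): row=2 col=5 char='d'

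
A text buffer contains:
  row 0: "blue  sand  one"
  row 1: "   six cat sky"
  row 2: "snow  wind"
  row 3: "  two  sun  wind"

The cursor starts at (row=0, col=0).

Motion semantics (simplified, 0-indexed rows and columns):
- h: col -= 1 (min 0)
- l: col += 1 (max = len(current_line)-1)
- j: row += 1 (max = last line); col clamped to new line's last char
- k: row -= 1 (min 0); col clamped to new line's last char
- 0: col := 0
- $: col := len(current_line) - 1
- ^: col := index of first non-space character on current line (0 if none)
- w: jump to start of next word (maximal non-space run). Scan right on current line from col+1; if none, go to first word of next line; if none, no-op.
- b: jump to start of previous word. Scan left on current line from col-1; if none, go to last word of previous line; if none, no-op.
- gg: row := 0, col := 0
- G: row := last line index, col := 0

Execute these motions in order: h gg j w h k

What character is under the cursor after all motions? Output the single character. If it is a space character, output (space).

After 1 (h): row=0 col=0 char='b'
After 2 (gg): row=0 col=0 char='b'
After 3 (j): row=1 col=0 char='_'
After 4 (w): row=1 col=3 char='s'
After 5 (h): row=1 col=2 char='_'
After 6 (k): row=0 col=2 char='u'

Answer: u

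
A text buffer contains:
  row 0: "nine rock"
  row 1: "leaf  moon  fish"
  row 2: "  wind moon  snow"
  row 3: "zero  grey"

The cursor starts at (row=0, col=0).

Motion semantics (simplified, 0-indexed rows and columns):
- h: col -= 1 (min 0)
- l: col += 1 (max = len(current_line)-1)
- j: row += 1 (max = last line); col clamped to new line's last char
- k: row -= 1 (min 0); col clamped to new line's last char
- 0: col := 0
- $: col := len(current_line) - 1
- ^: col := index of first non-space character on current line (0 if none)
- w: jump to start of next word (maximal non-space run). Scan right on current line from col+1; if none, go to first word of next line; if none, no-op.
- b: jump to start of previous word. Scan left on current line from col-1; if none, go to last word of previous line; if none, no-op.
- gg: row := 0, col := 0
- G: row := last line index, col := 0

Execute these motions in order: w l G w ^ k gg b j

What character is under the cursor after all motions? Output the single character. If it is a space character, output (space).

After 1 (w): row=0 col=5 char='r'
After 2 (l): row=0 col=6 char='o'
After 3 (G): row=3 col=0 char='z'
After 4 (w): row=3 col=6 char='g'
After 5 (^): row=3 col=0 char='z'
After 6 (k): row=2 col=0 char='_'
After 7 (gg): row=0 col=0 char='n'
After 8 (b): row=0 col=0 char='n'
After 9 (j): row=1 col=0 char='l'

Answer: l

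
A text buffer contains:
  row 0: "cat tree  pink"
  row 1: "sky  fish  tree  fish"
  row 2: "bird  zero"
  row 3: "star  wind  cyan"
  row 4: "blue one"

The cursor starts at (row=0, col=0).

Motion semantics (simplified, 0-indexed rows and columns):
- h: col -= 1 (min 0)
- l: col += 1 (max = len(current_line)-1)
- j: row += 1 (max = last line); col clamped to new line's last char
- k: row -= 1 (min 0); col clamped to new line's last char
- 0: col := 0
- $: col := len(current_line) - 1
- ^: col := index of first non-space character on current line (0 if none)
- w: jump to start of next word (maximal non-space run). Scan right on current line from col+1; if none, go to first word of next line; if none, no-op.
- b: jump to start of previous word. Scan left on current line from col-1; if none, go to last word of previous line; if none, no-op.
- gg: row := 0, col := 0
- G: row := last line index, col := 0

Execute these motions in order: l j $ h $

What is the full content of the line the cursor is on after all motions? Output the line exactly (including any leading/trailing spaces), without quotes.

After 1 (l): row=0 col=1 char='a'
After 2 (j): row=1 col=1 char='k'
After 3 ($): row=1 col=20 char='h'
After 4 (h): row=1 col=19 char='s'
After 5 ($): row=1 col=20 char='h'

Answer: sky  fish  tree  fish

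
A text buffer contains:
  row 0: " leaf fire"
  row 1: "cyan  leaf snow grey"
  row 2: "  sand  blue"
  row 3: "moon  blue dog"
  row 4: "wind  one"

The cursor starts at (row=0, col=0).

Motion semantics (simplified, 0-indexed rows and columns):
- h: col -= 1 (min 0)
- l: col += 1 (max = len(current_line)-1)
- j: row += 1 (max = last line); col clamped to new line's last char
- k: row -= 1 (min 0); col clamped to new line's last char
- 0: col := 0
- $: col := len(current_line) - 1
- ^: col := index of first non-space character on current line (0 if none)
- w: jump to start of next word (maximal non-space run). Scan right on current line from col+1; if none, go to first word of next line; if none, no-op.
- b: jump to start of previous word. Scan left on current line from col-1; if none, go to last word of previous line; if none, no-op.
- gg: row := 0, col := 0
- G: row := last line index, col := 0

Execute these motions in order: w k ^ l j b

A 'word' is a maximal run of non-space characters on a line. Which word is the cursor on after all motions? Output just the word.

Answer: cyan

Derivation:
After 1 (w): row=0 col=1 char='l'
After 2 (k): row=0 col=1 char='l'
After 3 (^): row=0 col=1 char='l'
After 4 (l): row=0 col=2 char='e'
After 5 (j): row=1 col=2 char='a'
After 6 (b): row=1 col=0 char='c'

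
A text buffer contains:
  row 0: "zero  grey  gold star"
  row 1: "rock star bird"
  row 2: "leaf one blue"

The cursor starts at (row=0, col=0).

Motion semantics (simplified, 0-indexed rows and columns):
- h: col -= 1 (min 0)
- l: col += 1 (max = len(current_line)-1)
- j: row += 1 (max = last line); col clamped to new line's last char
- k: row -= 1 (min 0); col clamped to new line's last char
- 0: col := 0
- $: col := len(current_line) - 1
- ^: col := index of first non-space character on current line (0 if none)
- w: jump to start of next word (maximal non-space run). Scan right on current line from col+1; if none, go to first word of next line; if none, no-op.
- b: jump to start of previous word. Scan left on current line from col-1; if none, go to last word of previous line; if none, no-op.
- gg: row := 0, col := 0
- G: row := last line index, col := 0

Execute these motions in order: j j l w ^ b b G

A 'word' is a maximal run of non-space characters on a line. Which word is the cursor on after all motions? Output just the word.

Answer: leaf

Derivation:
After 1 (j): row=1 col=0 char='r'
After 2 (j): row=2 col=0 char='l'
After 3 (l): row=2 col=1 char='e'
After 4 (w): row=2 col=5 char='o'
After 5 (^): row=2 col=0 char='l'
After 6 (b): row=1 col=10 char='b'
After 7 (b): row=1 col=5 char='s'
After 8 (G): row=2 col=0 char='l'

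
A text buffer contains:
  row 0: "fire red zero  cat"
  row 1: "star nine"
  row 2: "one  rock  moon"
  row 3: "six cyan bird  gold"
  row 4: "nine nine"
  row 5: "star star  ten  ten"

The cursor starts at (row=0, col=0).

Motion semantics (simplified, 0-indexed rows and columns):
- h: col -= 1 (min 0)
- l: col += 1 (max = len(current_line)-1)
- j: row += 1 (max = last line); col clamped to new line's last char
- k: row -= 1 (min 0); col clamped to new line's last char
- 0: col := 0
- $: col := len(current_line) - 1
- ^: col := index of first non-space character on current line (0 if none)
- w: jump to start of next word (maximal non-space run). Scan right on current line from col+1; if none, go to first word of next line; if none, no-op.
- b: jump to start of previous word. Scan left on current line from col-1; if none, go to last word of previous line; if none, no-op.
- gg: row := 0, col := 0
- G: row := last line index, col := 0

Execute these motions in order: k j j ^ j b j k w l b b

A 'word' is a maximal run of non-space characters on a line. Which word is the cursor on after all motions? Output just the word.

Answer: moon

Derivation:
After 1 (k): row=0 col=0 char='f'
After 2 (j): row=1 col=0 char='s'
After 3 (j): row=2 col=0 char='o'
After 4 (^): row=2 col=0 char='o'
After 5 (j): row=3 col=0 char='s'
After 6 (b): row=2 col=11 char='m'
After 7 (j): row=3 col=11 char='r'
After 8 (k): row=2 col=11 char='m'
After 9 (w): row=3 col=0 char='s'
After 10 (l): row=3 col=1 char='i'
After 11 (b): row=3 col=0 char='s'
After 12 (b): row=2 col=11 char='m'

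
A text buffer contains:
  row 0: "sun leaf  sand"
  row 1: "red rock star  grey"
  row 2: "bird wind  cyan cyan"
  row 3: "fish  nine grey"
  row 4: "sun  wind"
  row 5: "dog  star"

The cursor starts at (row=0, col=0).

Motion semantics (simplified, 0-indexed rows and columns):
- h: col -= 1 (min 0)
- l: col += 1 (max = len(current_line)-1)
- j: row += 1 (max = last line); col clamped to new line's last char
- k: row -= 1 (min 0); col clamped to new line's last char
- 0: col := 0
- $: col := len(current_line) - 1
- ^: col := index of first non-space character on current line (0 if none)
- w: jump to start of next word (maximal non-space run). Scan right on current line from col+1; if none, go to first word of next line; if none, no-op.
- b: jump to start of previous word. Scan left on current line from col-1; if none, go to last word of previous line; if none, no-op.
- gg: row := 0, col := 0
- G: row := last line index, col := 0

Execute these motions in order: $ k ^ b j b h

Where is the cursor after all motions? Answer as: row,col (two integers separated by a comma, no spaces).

After 1 ($): row=0 col=13 char='d'
After 2 (k): row=0 col=13 char='d'
After 3 (^): row=0 col=0 char='s'
After 4 (b): row=0 col=0 char='s'
After 5 (j): row=1 col=0 char='r'
After 6 (b): row=0 col=10 char='s'
After 7 (h): row=0 col=9 char='_'

Answer: 0,9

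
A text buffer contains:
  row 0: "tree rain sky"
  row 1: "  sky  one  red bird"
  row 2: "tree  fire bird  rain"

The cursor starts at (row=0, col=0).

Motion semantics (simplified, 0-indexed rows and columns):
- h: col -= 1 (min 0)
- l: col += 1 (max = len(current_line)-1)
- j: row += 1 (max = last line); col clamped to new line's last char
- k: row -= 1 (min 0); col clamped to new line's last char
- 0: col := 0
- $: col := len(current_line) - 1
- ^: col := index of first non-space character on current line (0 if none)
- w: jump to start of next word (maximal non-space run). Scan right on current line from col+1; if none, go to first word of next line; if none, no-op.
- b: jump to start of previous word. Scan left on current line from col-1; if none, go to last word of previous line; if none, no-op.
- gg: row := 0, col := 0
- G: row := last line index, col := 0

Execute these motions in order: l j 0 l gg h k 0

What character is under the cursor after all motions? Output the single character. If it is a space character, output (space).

Answer: t

Derivation:
After 1 (l): row=0 col=1 char='r'
After 2 (j): row=1 col=1 char='_'
After 3 (0): row=1 col=0 char='_'
After 4 (l): row=1 col=1 char='_'
After 5 (gg): row=0 col=0 char='t'
After 6 (h): row=0 col=0 char='t'
After 7 (k): row=0 col=0 char='t'
After 8 (0): row=0 col=0 char='t'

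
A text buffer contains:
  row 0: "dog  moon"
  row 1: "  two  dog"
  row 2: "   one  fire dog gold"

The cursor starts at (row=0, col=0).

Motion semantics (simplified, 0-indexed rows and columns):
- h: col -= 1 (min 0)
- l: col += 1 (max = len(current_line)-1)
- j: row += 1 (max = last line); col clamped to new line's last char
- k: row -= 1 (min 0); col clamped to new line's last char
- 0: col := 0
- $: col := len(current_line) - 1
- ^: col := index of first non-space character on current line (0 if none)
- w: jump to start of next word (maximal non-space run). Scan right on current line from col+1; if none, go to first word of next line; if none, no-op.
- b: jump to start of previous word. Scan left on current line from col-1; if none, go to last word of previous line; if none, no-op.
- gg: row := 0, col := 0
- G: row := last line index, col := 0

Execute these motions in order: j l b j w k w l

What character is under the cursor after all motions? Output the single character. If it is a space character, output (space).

After 1 (j): row=1 col=0 char='_'
After 2 (l): row=1 col=1 char='_'
After 3 (b): row=0 col=5 char='m'
After 4 (j): row=1 col=5 char='_'
After 5 (w): row=1 col=7 char='d'
After 6 (k): row=0 col=7 char='o'
After 7 (w): row=1 col=2 char='t'
After 8 (l): row=1 col=3 char='w'

Answer: w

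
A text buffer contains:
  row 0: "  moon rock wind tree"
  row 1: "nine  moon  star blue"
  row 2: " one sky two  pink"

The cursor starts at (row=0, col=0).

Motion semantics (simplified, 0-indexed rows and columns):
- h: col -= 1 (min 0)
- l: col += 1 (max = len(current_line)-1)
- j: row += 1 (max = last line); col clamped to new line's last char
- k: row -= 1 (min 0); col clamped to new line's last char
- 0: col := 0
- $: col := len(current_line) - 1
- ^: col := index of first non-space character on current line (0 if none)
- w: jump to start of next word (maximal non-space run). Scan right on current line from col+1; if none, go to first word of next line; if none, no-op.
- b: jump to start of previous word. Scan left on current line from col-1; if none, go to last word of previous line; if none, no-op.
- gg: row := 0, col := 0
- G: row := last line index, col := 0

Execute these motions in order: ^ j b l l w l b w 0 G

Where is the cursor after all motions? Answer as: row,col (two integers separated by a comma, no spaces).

Answer: 2,0

Derivation:
After 1 (^): row=0 col=2 char='m'
After 2 (j): row=1 col=2 char='n'
After 3 (b): row=1 col=0 char='n'
After 4 (l): row=1 col=1 char='i'
After 5 (l): row=1 col=2 char='n'
After 6 (w): row=1 col=6 char='m'
After 7 (l): row=1 col=7 char='o'
After 8 (b): row=1 col=6 char='m'
After 9 (w): row=1 col=12 char='s'
After 10 (0): row=1 col=0 char='n'
After 11 (G): row=2 col=0 char='_'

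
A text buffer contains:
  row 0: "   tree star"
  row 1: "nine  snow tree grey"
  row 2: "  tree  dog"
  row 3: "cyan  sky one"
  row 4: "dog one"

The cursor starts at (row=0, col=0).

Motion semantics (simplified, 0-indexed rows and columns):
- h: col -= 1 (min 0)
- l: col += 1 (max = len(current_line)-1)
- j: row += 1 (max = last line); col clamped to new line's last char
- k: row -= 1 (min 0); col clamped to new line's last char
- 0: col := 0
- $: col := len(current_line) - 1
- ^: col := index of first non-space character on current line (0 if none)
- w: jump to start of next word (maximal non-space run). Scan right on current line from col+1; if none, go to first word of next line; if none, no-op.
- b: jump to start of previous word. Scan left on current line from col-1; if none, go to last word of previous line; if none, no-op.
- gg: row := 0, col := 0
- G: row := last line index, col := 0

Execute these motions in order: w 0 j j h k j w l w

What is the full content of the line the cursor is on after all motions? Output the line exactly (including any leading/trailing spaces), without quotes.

After 1 (w): row=0 col=3 char='t'
After 2 (0): row=0 col=0 char='_'
After 3 (j): row=1 col=0 char='n'
After 4 (j): row=2 col=0 char='_'
After 5 (h): row=2 col=0 char='_'
After 6 (k): row=1 col=0 char='n'
After 7 (j): row=2 col=0 char='_'
After 8 (w): row=2 col=2 char='t'
After 9 (l): row=2 col=3 char='r'
After 10 (w): row=2 col=8 char='d'

Answer:   tree  dog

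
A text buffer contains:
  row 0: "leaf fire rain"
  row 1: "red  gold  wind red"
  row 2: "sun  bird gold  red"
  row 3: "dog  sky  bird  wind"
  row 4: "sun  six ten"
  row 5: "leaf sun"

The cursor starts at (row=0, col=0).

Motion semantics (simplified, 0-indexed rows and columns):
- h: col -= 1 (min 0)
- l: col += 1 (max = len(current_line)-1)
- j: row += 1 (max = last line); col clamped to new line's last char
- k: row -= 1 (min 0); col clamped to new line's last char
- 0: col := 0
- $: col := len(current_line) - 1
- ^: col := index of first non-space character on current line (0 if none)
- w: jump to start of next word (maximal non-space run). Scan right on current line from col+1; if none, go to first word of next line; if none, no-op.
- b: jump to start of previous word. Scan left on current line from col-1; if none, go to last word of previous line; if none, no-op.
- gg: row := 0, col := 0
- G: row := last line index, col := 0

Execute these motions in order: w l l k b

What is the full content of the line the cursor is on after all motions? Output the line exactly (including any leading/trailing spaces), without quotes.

Answer: leaf fire rain

Derivation:
After 1 (w): row=0 col=5 char='f'
After 2 (l): row=0 col=6 char='i'
After 3 (l): row=0 col=7 char='r'
After 4 (k): row=0 col=7 char='r'
After 5 (b): row=0 col=5 char='f'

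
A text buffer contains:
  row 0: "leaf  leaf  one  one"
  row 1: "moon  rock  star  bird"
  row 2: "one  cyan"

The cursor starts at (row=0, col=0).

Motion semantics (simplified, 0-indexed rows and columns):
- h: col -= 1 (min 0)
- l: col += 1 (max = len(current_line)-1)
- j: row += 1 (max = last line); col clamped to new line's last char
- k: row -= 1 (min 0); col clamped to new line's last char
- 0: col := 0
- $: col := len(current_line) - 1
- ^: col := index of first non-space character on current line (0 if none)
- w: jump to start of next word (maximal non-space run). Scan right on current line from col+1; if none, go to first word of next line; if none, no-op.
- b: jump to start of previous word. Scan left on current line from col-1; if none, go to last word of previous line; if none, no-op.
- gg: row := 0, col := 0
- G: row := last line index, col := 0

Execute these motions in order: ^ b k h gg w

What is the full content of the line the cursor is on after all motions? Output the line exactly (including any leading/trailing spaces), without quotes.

After 1 (^): row=0 col=0 char='l'
After 2 (b): row=0 col=0 char='l'
After 3 (k): row=0 col=0 char='l'
After 4 (h): row=0 col=0 char='l'
After 5 (gg): row=0 col=0 char='l'
After 6 (w): row=0 col=6 char='l'

Answer: leaf  leaf  one  one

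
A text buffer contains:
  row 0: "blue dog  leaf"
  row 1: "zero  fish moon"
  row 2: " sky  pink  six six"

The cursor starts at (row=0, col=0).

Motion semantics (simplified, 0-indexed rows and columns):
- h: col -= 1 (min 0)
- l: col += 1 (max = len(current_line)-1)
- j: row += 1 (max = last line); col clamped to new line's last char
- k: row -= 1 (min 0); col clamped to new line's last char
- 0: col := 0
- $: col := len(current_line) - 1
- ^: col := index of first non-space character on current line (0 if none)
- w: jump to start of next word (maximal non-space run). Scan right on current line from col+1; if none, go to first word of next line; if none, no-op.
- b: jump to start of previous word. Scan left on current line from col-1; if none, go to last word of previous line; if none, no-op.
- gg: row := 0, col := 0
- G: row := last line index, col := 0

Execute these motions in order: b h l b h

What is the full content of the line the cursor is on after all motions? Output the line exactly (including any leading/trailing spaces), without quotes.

Answer: blue dog  leaf

Derivation:
After 1 (b): row=0 col=0 char='b'
After 2 (h): row=0 col=0 char='b'
After 3 (l): row=0 col=1 char='l'
After 4 (b): row=0 col=0 char='b'
After 5 (h): row=0 col=0 char='b'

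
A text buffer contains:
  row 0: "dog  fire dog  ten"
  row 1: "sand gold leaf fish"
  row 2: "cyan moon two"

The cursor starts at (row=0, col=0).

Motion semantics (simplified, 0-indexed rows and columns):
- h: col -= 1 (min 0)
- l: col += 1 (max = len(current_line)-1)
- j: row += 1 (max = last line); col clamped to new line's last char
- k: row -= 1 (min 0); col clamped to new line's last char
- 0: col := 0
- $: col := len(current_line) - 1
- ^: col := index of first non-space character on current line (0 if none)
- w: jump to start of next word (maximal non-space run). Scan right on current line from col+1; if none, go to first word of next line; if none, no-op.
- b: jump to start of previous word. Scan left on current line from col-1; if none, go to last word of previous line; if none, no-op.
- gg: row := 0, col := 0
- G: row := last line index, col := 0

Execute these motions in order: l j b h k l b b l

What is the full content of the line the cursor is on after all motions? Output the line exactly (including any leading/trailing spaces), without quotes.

Answer: dog  fire dog  ten

Derivation:
After 1 (l): row=0 col=1 char='o'
After 2 (j): row=1 col=1 char='a'
After 3 (b): row=1 col=0 char='s'
After 4 (h): row=1 col=0 char='s'
After 5 (k): row=0 col=0 char='d'
After 6 (l): row=0 col=1 char='o'
After 7 (b): row=0 col=0 char='d'
After 8 (b): row=0 col=0 char='d'
After 9 (l): row=0 col=1 char='o'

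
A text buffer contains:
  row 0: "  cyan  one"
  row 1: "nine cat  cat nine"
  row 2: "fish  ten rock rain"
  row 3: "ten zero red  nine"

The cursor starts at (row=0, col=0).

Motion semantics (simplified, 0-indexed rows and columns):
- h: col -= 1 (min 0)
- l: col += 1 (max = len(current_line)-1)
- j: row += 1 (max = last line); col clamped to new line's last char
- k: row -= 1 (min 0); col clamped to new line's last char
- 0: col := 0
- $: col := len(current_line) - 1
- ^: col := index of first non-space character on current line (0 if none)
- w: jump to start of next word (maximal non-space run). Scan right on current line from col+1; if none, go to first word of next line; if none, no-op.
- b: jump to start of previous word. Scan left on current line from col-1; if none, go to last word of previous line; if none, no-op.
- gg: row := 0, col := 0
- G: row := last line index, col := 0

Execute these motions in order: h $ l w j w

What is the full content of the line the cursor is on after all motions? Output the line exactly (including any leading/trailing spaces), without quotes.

After 1 (h): row=0 col=0 char='_'
After 2 ($): row=0 col=10 char='e'
After 3 (l): row=0 col=10 char='e'
After 4 (w): row=1 col=0 char='n'
After 5 (j): row=2 col=0 char='f'
After 6 (w): row=2 col=6 char='t'

Answer: fish  ten rock rain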